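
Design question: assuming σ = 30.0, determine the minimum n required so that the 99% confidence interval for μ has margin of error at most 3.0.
n ≥ 664

For margin E ≤ 3.0:
n ≥ (z* · σ / E)²
n ≥ (2.576 · 30.0 / 3.0)²
n ≥ 663.58

Minimum n = 664 (rounding up)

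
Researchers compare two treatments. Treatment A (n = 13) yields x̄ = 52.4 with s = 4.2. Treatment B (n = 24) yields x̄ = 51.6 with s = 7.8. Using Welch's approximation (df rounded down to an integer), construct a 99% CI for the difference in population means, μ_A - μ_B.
(-4.58, 6.18)

Difference: x̄₁ - x̄₂ = 0.80
SE = √(s₁²/n₁ + s₂²/n₂) = √(4.2²/13 + 7.8²/24) = 1.9728
df = 34.99 → 34 (Welch–Satterthwaite, rounded down)
t* = 2.728

CI: 0.80 ± 2.728 · 1.9728 = 0.80 ± 5.38 = (-4.58, 6.18)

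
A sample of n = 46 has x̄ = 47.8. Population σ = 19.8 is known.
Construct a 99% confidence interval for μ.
(40.28, 55.32)

z-interval (σ known):
z* = 2.576 for 99% confidence

Margin of error = z* · σ/√n = 2.576 · 19.8/√46 = 7.52

CI: (47.8 - 7.52, 47.8 + 7.52) = (40.28, 55.32)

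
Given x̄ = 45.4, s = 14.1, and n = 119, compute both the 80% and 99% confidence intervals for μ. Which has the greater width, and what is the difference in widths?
99% CI is wider by 3.44

df = 118
80% CI: t* = 1.289, (43.73, 47.07), width = 2 · t* · s/√n = 3.33
99% CI: t* = 2.618, (42.02, 48.78), width = 2 · t* · s/√n = 6.77

The 99% CI is wider by 6.77 - 3.33 = 3.44.
Higher confidence requires a wider interval.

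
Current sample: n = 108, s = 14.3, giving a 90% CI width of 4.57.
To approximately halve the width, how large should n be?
n ≈ 432

CI width ∝ 1/√n
To reduce width by factor 2, need √n to grow by 2 → need 2² = 4 times as many samples.

Current: n = 108, width = 4.57
New: n = 432, width ≈ 2.27

Width reduced by factor of 4.57/2.27 = 2.01.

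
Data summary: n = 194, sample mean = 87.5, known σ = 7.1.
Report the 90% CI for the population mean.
(86.66, 88.34)

z-interval (σ known):
z* = 1.645 for 90% confidence

Margin of error = z* · σ/√n = 1.645 · 7.1/√194 = 0.84

CI: (87.5 - 0.84, 87.5 + 0.84) = (86.66, 88.34)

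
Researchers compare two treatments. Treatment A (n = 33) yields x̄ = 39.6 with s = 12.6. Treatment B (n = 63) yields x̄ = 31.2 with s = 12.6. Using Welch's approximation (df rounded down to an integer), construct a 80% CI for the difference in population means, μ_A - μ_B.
(4.89, 11.91)

Difference: x̄₁ - x̄₂ = 8.40
SE = √(s₁²/n₁ + s₂²/n₂) = √(12.6²/33 + 12.6²/63) = 2.7076
df = 65.09 → 65 (Welch–Satterthwaite, rounded down)
t* = 1.295

CI: 8.40 ± 1.295 · 2.7076 = 8.40 ± 3.51 = (4.89, 11.91)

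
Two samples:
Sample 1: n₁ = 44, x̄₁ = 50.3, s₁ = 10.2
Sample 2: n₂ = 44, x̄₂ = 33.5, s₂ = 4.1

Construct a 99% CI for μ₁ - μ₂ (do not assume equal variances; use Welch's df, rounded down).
(12.38, 21.22)

Difference: x̄₁ - x̄₂ = 16.80
SE = √(s₁²/n₁ + s₂²/n₂) = √(10.2²/44 + 4.1²/44) = 1.6573
df = 56.54 → 56 (Welch–Satterthwaite, rounded down)
t* = 2.667

CI: 16.80 ± 2.667 · 1.6573 = 16.80 ± 4.42 = (12.38, 21.22)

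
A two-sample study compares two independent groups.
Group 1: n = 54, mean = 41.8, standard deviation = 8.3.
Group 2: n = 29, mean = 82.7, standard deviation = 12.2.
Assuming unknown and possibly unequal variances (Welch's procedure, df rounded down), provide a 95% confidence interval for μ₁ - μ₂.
(-46.01, -35.79)

Difference: x̄₁ - x̄₂ = -40.90
SE = √(s₁²/n₁ + s₂²/n₂) = √(8.3²/54 + 12.2²/29) = 2.5314
df = 42.27 → 42 (Welch–Satterthwaite, rounded down)
t* = 2.018

CI: -40.90 ± 2.018 · 2.5314 = -40.90 ± 5.11 = (-46.01, -35.79)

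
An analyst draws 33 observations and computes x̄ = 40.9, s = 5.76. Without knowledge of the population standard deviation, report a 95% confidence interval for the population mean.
(38.86, 42.94)

t-interval (σ unknown):
df = n - 1 = 32
t* = 2.037 for 95% confidence

Margin of error = t* · s/√n = 2.037 · 5.76/√33 = 2.04

CI: (38.86, 42.94)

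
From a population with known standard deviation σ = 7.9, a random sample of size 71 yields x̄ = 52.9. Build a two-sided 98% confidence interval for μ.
(50.72, 55.08)

z-interval (σ known):
z* = 2.326 for 98% confidence

Margin of error = z* · σ/√n = 2.326 · 7.9/√71 = 2.18

CI: (52.9 - 2.18, 52.9 + 2.18) = (50.72, 55.08)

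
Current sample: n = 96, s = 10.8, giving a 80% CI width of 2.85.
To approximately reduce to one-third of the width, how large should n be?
n ≈ 864

CI width ∝ 1/√n
To reduce width by factor 3, need √n to grow by 3 → need 3² = 9 times as many samples.

Current: n = 96, width = 2.85
New: n = 864, width ≈ 0.94

Width reduced by factor of 2.85/0.94 = 3.03.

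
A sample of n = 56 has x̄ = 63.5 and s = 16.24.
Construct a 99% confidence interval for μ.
(57.71, 69.29)

t-interval (σ unknown):
df = n - 1 = 55
t* = 2.668 for 99% confidence

Margin of error = t* · s/√n = 2.668 · 16.24/√56 = 5.79

CI: (57.71, 69.29)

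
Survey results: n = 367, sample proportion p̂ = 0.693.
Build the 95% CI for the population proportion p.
(0.646, 0.740)

Proportion CI:
SE = √(p̂(1-p̂)/n) = √(0.693 · 0.307 / 367) = 0.02408

z* = 1.960
Margin = z* · SE = 1.960 · 0.02408 = 0.0472

CI: 0.693 ± 0.0472 = (0.646, 0.740)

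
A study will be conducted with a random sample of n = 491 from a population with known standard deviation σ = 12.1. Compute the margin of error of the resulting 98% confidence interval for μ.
Margin of error = 1.27

Margin of error = z* · σ/√n
= 2.326 · 12.1/√491
= 2.326 · 12.1/22.1585
= 1.27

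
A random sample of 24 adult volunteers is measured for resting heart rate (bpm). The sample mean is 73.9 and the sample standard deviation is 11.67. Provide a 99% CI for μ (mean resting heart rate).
(67.21, 80.59)

t-interval (σ unknown):
df = n - 1 = 23
t* = 2.807 for 99% confidence

Margin of error = t* · s/√n = 2.807 · 11.67/√24 = 6.69

CI: (67.21, 80.59)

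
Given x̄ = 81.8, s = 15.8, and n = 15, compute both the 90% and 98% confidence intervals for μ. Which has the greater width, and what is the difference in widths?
98% CI is wider by 7.04

df = 14
90% CI: t* = 1.761, (74.62, 88.98), width = 2 · t* · s/√n = 14.37
98% CI: t* = 2.624, (71.10, 92.50), width = 2 · t* · s/√n = 21.41

The 98% CI is wider by 21.41 - 14.37 = 7.04.
Higher confidence requires a wider interval.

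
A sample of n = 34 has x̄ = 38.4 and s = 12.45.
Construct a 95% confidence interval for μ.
(34.05, 42.75)

t-interval (σ unknown):
df = n - 1 = 33
t* = 2.035 for 95% confidence

Margin of error = t* · s/√n = 2.035 · 12.45/√34 = 4.35

CI: (34.05, 42.75)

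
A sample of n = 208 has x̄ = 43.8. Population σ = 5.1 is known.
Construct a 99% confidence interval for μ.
(42.89, 44.71)

z-interval (σ known):
z* = 2.576 for 99% confidence

Margin of error = z* · σ/√n = 2.576 · 5.1/√208 = 0.91

CI: (43.8 - 0.91, 43.8 + 0.91) = (42.89, 44.71)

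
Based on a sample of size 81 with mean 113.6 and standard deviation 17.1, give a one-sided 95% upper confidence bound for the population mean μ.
μ ≤ 116.76

Upper bound (one-sided):
t* = 1.664 (one-sided for 95%)
Upper bound = x̄ + t* · s/√n = 113.6 + 1.664 · 17.1/√81 = 116.76

We are 95% confident that μ ≤ 116.76.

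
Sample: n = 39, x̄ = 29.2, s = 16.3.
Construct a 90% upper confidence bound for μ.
μ ≤ 32.60

Upper bound (one-sided):
t* = 1.304 (one-sided for 90%)
Upper bound = x̄ + t* · s/√n = 29.2 + 1.304 · 16.3/√39 = 32.60

We are 90% confident that μ ≤ 32.60.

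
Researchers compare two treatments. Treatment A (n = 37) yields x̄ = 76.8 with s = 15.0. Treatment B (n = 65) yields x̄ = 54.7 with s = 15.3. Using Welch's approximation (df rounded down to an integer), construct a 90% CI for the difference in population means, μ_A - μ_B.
(16.92, 27.28)

Difference: x̄₁ - x̄₂ = 22.10
SE = √(s₁²/n₁ + s₂²/n₂) = √(15.0²/37 + 15.3²/65) = 3.1117
df = 76.23 → 76 (Welch–Satterthwaite, rounded down)
t* = 1.665

CI: 22.10 ± 1.665 · 3.1117 = 22.10 ± 5.18 = (16.92, 27.28)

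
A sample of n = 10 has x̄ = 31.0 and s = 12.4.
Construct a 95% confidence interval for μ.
(22.13, 39.87)

t-interval (σ unknown):
df = n - 1 = 9
t* = 2.262 for 95% confidence

Margin of error = t* · s/√n = 2.262 · 12.4/√10 = 8.87

CI: (22.13, 39.87)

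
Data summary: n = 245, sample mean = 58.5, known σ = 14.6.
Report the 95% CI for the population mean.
(56.67, 60.33)

z-interval (σ known):
z* = 1.960 for 95% confidence

Margin of error = z* · σ/√n = 1.960 · 14.6/√245 = 1.83

CI: (58.5 - 1.83, 58.5 + 1.83) = (56.67, 60.33)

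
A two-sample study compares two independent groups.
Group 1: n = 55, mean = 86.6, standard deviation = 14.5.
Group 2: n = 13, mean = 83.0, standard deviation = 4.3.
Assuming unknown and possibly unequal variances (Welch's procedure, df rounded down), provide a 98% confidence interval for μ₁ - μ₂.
(-1.87, 9.07)

Difference: x̄₁ - x̄₂ = 3.60
SE = √(s₁²/n₁ + s₂²/n₂) = √(14.5²/55 + 4.3²/13) = 2.2902
df = 62.64 → 62 (Welch–Satterthwaite, rounded down)
t* = 2.388

CI: 3.60 ± 2.388 · 2.2902 = 3.60 ± 5.47 = (-1.87, 9.07)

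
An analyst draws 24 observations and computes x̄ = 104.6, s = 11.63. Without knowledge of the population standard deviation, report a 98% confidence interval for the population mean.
(98.67, 110.53)

t-interval (σ unknown):
df = n - 1 = 23
t* = 2.500 for 98% confidence

Margin of error = t* · s/√n = 2.500 · 11.63/√24 = 5.93

CI: (98.67, 110.53)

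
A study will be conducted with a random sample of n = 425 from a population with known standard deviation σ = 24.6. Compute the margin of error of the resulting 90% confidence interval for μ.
Margin of error = 1.96

Margin of error = z* · σ/√n
= 1.645 · 24.6/√425
= 1.645 · 24.6/20.6155
= 1.96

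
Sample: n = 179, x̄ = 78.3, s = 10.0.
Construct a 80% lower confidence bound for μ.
μ ≥ 77.67

Lower bound (one-sided):
t* = 0.844 (one-sided for 80%)
Lower bound = x̄ - t* · s/√n = 78.3 - 0.844 · 10.0/√179 = 77.67

We are 80% confident that μ ≥ 77.67.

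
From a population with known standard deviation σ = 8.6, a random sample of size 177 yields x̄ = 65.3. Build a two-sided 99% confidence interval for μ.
(63.63, 66.97)

z-interval (σ known):
z* = 2.576 for 99% confidence

Margin of error = z* · σ/√n = 2.576 · 8.6/√177 = 1.67

CI: (65.3 - 1.67, 65.3 + 1.67) = (63.63, 66.97)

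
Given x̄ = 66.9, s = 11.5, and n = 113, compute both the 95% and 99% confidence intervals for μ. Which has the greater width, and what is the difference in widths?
99% CI is wider by 1.38

df = 112
95% CI: t* = 1.981, (64.76, 69.04), width = 2 · t* · s/√n = 4.29
99% CI: t* = 2.620, (64.07, 69.73), width = 2 · t* · s/√n = 5.67

The 99% CI is wider by 5.67 - 4.29 = 1.38.
Higher confidence requires a wider interval.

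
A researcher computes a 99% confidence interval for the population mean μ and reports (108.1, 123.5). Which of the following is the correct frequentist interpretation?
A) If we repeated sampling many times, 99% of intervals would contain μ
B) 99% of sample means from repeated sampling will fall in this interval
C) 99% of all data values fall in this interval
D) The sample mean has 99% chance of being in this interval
A

A) Correct — this is the frequentist long-run coverage interpretation.
B) Wrong — coverage applies to intervals containing μ, not to future x̄ values.
C) Wrong — a CI is about the parameter μ, not individual data values.
D) Wrong — x̄ is observed and sits in the interval by construction.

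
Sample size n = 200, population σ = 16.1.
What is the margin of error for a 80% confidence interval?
Margin of error = 1.46

Margin of error = z* · σ/√n
= 1.282 · 16.1/√200
= 1.282 · 16.1/14.1421
= 1.46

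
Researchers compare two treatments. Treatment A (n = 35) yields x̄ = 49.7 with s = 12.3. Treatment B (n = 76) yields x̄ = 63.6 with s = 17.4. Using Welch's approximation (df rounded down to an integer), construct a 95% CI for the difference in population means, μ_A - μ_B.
(-19.63, -8.17)

Difference: x̄₁ - x̄₂ = -13.90
SE = √(s₁²/n₁ + s₂²/n₂) = √(12.3²/35 + 17.4²/76) = 2.8821
df = 90.64 → 90 (Welch–Satterthwaite, rounded down)
t* = 1.987

CI: -13.90 ± 1.987 · 2.8821 = -13.90 ± 5.73 = (-19.63, -8.17)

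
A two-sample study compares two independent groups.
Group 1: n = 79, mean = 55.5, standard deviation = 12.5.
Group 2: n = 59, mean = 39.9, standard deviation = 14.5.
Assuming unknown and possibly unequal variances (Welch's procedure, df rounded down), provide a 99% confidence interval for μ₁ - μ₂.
(9.43, 21.77)

Difference: x̄₁ - x̄₂ = 15.60
SE = √(s₁²/n₁ + s₂²/n₂) = √(12.5²/79 + 14.5²/59) = 2.3540
df = 114.11 → 114 (Welch–Satterthwaite, rounded down)
t* = 2.620

CI: 15.60 ± 2.620 · 2.3540 = 15.60 ± 6.17 = (9.43, 21.77)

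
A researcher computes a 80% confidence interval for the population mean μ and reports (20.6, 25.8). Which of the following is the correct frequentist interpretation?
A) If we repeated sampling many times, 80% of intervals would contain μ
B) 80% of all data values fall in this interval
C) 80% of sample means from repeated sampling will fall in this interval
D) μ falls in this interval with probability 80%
A

A) Correct — this is the frequentist long-run coverage interpretation.
B) Wrong — a CI is about the parameter μ, not individual data values.
C) Wrong — coverage applies to intervals containing μ, not to future x̄ values.
D) Wrong — μ is fixed; the randomness lives in the interval, not in μ.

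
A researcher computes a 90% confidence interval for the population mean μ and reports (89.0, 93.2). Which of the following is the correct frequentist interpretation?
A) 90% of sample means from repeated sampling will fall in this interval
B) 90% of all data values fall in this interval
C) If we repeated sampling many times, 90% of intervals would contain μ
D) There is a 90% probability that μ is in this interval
C

A) Wrong — coverage applies to intervals containing μ, not to future x̄ values.
B) Wrong — a CI is about the parameter μ, not individual data values.
C) Correct — this is the frequentist long-run coverage interpretation.
D) Wrong — μ is fixed; the randomness lives in the interval, not in μ.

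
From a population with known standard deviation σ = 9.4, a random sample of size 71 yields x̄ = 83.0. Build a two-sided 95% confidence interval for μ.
(80.81, 85.19)

z-interval (σ known):
z* = 1.960 for 95% confidence

Margin of error = z* · σ/√n = 1.960 · 9.4/√71 = 2.19

CI: (83.0 - 2.19, 83.0 + 2.19) = (80.81, 85.19)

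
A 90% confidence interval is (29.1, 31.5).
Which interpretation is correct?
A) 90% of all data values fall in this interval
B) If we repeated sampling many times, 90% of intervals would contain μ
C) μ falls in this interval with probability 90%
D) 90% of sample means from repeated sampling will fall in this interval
B

A) Wrong — a CI is about the parameter μ, not individual data values.
B) Correct — this is the frequentist long-run coverage interpretation.
C) Wrong — μ is fixed; the randomness lives in the interval, not in μ.
D) Wrong — coverage applies to intervals containing μ, not to future x̄ values.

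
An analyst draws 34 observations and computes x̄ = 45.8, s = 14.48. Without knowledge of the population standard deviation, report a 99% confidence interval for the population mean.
(39.01, 52.59)

t-interval (σ unknown):
df = n - 1 = 33
t* = 2.733 for 99% confidence

Margin of error = t* · s/√n = 2.733 · 14.48/√34 = 6.79

CI: (39.01, 52.59)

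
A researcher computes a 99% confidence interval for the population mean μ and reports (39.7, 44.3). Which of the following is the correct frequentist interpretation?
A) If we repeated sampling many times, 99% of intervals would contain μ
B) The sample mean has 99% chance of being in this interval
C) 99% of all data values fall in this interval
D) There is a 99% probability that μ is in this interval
A

A) Correct — this is the frequentist long-run coverage interpretation.
B) Wrong — x̄ is observed and sits in the interval by construction.
C) Wrong — a CI is about the parameter μ, not individual data values.
D) Wrong — μ is fixed; the randomness lives in the interval, not in μ.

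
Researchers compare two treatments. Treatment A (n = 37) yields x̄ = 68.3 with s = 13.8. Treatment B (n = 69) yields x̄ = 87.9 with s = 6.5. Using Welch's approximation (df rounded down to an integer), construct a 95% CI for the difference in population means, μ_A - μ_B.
(-24.44, -14.76)

Difference: x̄₁ - x̄₂ = -19.60
SE = √(s₁²/n₁ + s₂²/n₂) = √(13.8²/37 + 6.5²/69) = 2.3999
df = 44.74 → 44 (Welch–Satterthwaite, rounded down)
t* = 2.015

CI: -19.60 ± 2.015 · 2.3999 = -19.60 ± 4.84 = (-24.44, -14.76)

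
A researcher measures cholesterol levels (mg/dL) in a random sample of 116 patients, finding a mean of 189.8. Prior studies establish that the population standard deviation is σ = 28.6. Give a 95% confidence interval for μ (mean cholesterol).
(184.60, 195.00)

z-interval (σ known):
z* = 1.960 for 95% confidence

Margin of error = z* · σ/√n = 1.960 · 28.6/√116 = 5.20

CI: (189.8 - 5.20, 189.8 + 5.20) = (184.60, 195.00)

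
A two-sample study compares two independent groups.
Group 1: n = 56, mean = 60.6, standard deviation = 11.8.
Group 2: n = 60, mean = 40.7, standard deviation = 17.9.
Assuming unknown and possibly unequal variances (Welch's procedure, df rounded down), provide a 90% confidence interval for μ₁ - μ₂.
(15.26, 24.54)

Difference: x̄₁ - x̄₂ = 19.90
SE = √(s₁²/n₁ + s₂²/n₂) = √(11.8²/56 + 17.9²/60) = 2.7976
df = 102.82 → 102 (Welch–Satterthwaite, rounded down)
t* = 1.660

CI: 19.90 ± 1.660 · 2.7976 = 19.90 ± 4.64 = (15.26, 24.54)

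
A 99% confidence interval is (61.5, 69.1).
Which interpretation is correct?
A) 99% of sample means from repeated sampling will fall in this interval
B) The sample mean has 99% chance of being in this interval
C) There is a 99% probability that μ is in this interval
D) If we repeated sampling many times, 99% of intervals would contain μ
D

A) Wrong — coverage applies to intervals containing μ, not to future x̄ values.
B) Wrong — x̄ is observed and sits in the interval by construction.
C) Wrong — μ is fixed; the randomness lives in the interval, not in μ.
D) Correct — this is the frequentist long-run coverage interpretation.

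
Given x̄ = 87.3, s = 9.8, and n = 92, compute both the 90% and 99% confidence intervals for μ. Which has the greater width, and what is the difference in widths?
99% CI is wider by 1.98

df = 91
90% CI: t* = 1.662, (85.60, 89.00), width = 2 · t* · s/√n = 3.40
99% CI: t* = 2.631, (84.61, 89.99), width = 2 · t* · s/√n = 5.38

The 99% CI is wider by 5.38 - 3.40 = 1.98.
Higher confidence requires a wider interval.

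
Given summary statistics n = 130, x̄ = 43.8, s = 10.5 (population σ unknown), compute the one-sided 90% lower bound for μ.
μ ≥ 42.61

Lower bound (one-sided):
t* = 1.288 (one-sided for 90%)
Lower bound = x̄ - t* · s/√n = 43.8 - 1.288 · 10.5/√130 = 42.61

We are 90% confident that μ ≥ 42.61.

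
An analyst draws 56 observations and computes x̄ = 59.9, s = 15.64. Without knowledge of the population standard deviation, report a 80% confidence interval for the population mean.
(57.19, 62.61)

t-interval (σ unknown):
df = n - 1 = 55
t* = 1.297 for 80% confidence

Margin of error = t* · s/√n = 1.297 · 15.64/√56 = 2.71

CI: (57.19, 62.61)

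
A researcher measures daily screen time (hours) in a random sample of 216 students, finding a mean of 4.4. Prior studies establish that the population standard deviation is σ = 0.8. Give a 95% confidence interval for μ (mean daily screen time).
(4.29, 4.51)

z-interval (σ known):
z* = 1.960 for 95% confidence

Margin of error = z* · σ/√n = 1.960 · 0.8/√216 = 0.11

CI: (4.4 - 0.11, 4.4 + 0.11) = (4.29, 4.51)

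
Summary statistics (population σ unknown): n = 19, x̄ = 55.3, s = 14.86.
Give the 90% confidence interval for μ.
(49.39, 61.21)

t-interval (σ unknown):
df = n - 1 = 18
t* = 1.734 for 90% confidence

Margin of error = t* · s/√n = 1.734 · 14.86/√19 = 5.91

CI: (49.39, 61.21)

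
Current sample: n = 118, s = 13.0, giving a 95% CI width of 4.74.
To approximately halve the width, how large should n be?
n ≈ 472

CI width ∝ 1/√n
To reduce width by factor 2, need √n to grow by 2 → need 2² = 4 times as many samples.

Current: n = 118, width = 4.74
New: n = 472, width ≈ 2.35

Width reduced by factor of 4.74/2.35 = 2.02.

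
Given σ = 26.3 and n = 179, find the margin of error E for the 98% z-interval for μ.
Margin of error = 4.57

Margin of error = z* · σ/√n
= 2.326 · 26.3/√179
= 2.326 · 26.3/13.3791
= 4.57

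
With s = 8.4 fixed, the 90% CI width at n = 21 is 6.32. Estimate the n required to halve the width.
n ≈ 84

CI width ∝ 1/√n
To reduce width by factor 2, need √n to grow by 2 → need 2² = 4 times as many samples.

Current: n = 21, width = 6.32
New: n = 84, width ≈ 3.05

Width reduced by factor of 6.32/3.05 = 2.07.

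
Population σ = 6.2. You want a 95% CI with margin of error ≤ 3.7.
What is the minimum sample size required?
n ≥ 11

For margin E ≤ 3.7:
n ≥ (z* · σ / E)²
n ≥ (1.960 · 6.2 / 3.7)²
n ≥ 10.79

Minimum n = 11 (rounding up)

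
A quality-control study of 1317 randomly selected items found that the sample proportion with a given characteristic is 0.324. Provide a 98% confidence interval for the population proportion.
(0.294, 0.354)

Proportion CI:
SE = √(p̂(1-p̂)/n) = √(0.324 · 0.676 / 1317) = 0.01290

z* = 2.326
Margin = z* · SE = 2.326 · 0.01290 = 0.0300

CI: 0.324 ± 0.0300 = (0.294, 0.354)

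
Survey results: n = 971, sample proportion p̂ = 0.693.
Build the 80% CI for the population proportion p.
(0.674, 0.712)

Proportion CI:
SE = √(p̂(1-p̂)/n) = √(0.693 · 0.307 / 971) = 0.01480

z* = 1.282
Margin = z* · SE = 1.282 · 0.01480 = 0.0190

CI: 0.693 ± 0.0190 = (0.674, 0.712)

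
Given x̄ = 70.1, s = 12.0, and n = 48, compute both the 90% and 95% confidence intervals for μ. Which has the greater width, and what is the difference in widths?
95% CI is wider by 1.16

df = 47
90% CI: t* = 1.678, (67.19, 73.01), width = 2 · t* · s/√n = 5.81
95% CI: t* = 2.012, (66.62, 73.58), width = 2 · t* · s/√n = 6.97

The 95% CI is wider by 6.97 - 5.81 = 1.16.
Higher confidence requires a wider interval.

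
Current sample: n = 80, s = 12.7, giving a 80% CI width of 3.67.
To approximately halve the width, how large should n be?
n ≈ 320

CI width ∝ 1/√n
To reduce width by factor 2, need √n to grow by 2 → need 2² = 4 times as many samples.

Current: n = 80, width = 3.67
New: n = 320, width ≈ 1.82

Width reduced by factor of 3.67/1.82 = 2.02.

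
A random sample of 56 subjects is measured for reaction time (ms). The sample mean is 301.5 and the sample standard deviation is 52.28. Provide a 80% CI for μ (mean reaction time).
(292.44, 310.56)

t-interval (σ unknown):
df = n - 1 = 55
t* = 1.297 for 80% confidence

Margin of error = t* · s/√n = 1.297 · 52.28/√56 = 9.06

CI: (292.44, 310.56)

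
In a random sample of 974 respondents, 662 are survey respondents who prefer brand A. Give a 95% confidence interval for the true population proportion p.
(0.650, 0.709)

Proportion CI:
p̂ = 662/974 = 0.67967
SE = √(p̂(1-p̂)/n) = √(0.67967 · 0.32033 / 974) = 0.01495

z* = 1.960
Margin = z* · SE = 1.960 · 0.01495 = 0.0293

CI: 0.67967 ± 0.0293 = (0.650, 0.709)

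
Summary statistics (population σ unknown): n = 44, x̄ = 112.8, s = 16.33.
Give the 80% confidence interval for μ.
(109.59, 116.01)

t-interval (σ unknown):
df = n - 1 = 43
t* = 1.302 for 80% confidence

Margin of error = t* · s/√n = 1.302 · 16.33/√44 = 3.21

CI: (109.59, 116.01)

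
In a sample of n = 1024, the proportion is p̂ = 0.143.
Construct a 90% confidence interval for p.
(0.125, 0.161)

Proportion CI:
SE = √(p̂(1-p̂)/n) = √(0.143 · 0.857 / 1024) = 0.01094

z* = 1.645
Margin = z* · SE = 1.645 · 0.01094 = 0.0180

CI: 0.143 ± 0.0180 = (0.125, 0.161)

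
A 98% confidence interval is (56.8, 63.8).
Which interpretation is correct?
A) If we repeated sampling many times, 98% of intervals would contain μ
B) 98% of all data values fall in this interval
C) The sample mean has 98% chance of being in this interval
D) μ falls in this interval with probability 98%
A

A) Correct — this is the frequentist long-run coverage interpretation.
B) Wrong — a CI is about the parameter μ, not individual data values.
C) Wrong — x̄ is observed and sits in the interval by construction.
D) Wrong — μ is fixed; the randomness lives in the interval, not in μ.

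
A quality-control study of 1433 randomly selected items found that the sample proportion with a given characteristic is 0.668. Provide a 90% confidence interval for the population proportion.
(0.648, 0.688)

Proportion CI:
SE = √(p̂(1-p̂)/n) = √(0.668 · 0.332 / 1433) = 0.01244

z* = 1.645
Margin = z* · SE = 1.645 · 0.01244 = 0.0205

CI: 0.668 ± 0.0205 = (0.648, 0.688)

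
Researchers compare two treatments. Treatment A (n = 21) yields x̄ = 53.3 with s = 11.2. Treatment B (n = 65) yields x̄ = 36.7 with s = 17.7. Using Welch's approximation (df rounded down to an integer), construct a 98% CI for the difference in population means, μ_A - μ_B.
(8.73, 24.47)

Difference: x̄₁ - x̄₂ = 16.60
SE = √(s₁²/n₁ + s₂²/n₂) = √(11.2²/21 + 17.7²/65) = 3.2853
df = 54.26 → 54 (Welch–Satterthwaite, rounded down)
t* = 2.397

CI: 16.60 ± 2.397 · 3.2853 = 16.60 ± 7.87 = (8.73, 24.47)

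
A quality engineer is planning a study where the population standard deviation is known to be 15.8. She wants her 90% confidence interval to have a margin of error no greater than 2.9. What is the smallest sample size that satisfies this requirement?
n ≥ 81

For margin E ≤ 2.9:
n ≥ (z* · σ / E)²
n ≥ (1.645 · 15.8 / 2.9)²
n ≥ 80.32

Minimum n = 81 (rounding up)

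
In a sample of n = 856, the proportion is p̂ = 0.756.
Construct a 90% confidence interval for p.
(0.732, 0.780)

Proportion CI:
SE = √(p̂(1-p̂)/n) = √(0.756 · 0.244 / 856) = 0.01468

z* = 1.645
Margin = z* · SE = 1.645 · 0.01468 = 0.0241

CI: 0.756 ± 0.0241 = (0.732, 0.780)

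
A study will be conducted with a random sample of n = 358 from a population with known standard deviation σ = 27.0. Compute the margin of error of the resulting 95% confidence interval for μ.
Margin of error = 2.80

Margin of error = z* · σ/√n
= 1.960 · 27.0/√358
= 1.960 · 27.0/18.9209
= 2.80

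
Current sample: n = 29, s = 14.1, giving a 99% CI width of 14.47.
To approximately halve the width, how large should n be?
n ≈ 116

CI width ∝ 1/√n
To reduce width by factor 2, need √n to grow by 2 → need 2² = 4 times as many samples.

Current: n = 29, width = 14.47
New: n = 116, width ≈ 6.86

Width reduced by factor of 14.47/6.86 = 2.11.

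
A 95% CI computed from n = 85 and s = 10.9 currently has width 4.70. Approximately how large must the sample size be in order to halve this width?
n ≈ 340

CI width ∝ 1/√n
To reduce width by factor 2, need √n to grow by 2 → need 2² = 4 times as many samples.

Current: n = 85, width = 4.70
New: n = 340, width ≈ 2.33

Width reduced by factor of 4.70/2.33 = 2.02.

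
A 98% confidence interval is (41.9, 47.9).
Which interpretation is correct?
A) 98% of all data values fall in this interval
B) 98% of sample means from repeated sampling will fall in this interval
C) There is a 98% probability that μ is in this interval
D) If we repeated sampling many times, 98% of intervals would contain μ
D

A) Wrong — a CI is about the parameter μ, not individual data values.
B) Wrong — coverage applies to intervals containing μ, not to future x̄ values.
C) Wrong — μ is fixed; the randomness lives in the interval, not in μ.
D) Correct — this is the frequentist long-run coverage interpretation.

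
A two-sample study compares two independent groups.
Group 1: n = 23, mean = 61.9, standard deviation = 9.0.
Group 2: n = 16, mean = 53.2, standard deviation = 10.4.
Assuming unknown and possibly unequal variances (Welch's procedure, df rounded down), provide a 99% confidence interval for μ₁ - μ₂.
(-0.14, 17.54)

Difference: x̄₁ - x̄₂ = 8.70
SE = √(s₁²/n₁ + s₂²/n₂) = √(9.0²/23 + 10.4²/16) = 3.2065
df = 29.28 → 29 (Welch–Satterthwaite, rounded down)
t* = 2.756

CI: 8.70 ± 2.756 · 3.2065 = 8.70 ± 8.84 = (-0.14, 17.54)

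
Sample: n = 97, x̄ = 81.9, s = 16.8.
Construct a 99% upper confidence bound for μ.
μ ≤ 85.94

Upper bound (one-sided):
t* = 2.366 (one-sided for 99%)
Upper bound = x̄ + t* · s/√n = 81.9 + 2.366 · 16.8/√97 = 85.94

We are 99% confident that μ ≤ 85.94.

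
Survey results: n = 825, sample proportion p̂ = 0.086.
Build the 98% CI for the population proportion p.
(0.063, 0.109)

Proportion CI:
SE = √(p̂(1-p̂)/n) = √(0.086 · 0.914 / 825) = 0.00976

z* = 2.326
Margin = z* · SE = 2.326 · 0.00976 = 0.0227

CI: 0.086 ± 0.0227 = (0.063, 0.109)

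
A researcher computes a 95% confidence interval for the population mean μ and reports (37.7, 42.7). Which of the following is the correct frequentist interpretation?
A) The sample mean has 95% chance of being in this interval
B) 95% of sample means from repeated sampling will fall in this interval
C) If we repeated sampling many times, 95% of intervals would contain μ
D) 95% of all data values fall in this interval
C

A) Wrong — x̄ is observed and sits in the interval by construction.
B) Wrong — coverage applies to intervals containing μ, not to future x̄ values.
C) Correct — this is the frequentist long-run coverage interpretation.
D) Wrong — a CI is about the parameter μ, not individual data values.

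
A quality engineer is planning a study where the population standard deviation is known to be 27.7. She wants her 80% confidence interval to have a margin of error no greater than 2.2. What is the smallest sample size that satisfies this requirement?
n ≥ 261

For margin E ≤ 2.2:
n ≥ (z* · σ / E)²
n ≥ (1.282 · 27.7 / 2.2)²
n ≥ 260.55

Minimum n = 261 (rounding up)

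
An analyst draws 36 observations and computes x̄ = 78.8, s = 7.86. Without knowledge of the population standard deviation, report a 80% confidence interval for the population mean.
(77.09, 80.51)

t-interval (σ unknown):
df = n - 1 = 35
t* = 1.306 for 80% confidence

Margin of error = t* · s/√n = 1.306 · 7.86/√36 = 1.71

CI: (77.09, 80.51)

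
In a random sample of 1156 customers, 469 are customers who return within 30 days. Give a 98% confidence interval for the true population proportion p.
(0.372, 0.439)

Proportion CI:
p̂ = 469/1156 = 0.40571
SE = √(p̂(1-p̂)/n) = √(0.40571 · 0.59429 / 1156) = 0.01444

z* = 2.326
Margin = z* · SE = 2.326 · 0.01444 = 0.0336

CI: 0.40571 ± 0.0336 = (0.372, 0.439)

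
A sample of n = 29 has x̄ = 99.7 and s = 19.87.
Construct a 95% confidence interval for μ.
(92.14, 107.26)

t-interval (σ unknown):
df = n - 1 = 28
t* = 2.048 for 95% confidence

Margin of error = t* · s/√n = 2.048 · 19.87/√29 = 7.56

CI: (92.14, 107.26)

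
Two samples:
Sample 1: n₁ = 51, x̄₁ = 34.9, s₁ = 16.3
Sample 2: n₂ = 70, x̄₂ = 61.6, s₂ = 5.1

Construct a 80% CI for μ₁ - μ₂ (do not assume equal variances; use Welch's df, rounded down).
(-29.76, -23.64)

Difference: x̄₁ - x̄₂ = -26.70
SE = √(s₁²/n₁ + s₂²/n₂) = √(16.3²/51 + 5.1²/70) = 2.3625
df = 57.18 → 57 (Welch–Satterthwaite, rounded down)
t* = 1.297

CI: -26.70 ± 1.297 · 2.3625 = -26.70 ± 3.06 = (-29.76, -23.64)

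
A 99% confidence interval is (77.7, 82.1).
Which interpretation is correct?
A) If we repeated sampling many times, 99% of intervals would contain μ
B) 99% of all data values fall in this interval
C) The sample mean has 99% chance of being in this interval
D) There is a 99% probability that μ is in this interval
A

A) Correct — this is the frequentist long-run coverage interpretation.
B) Wrong — a CI is about the parameter μ, not individual data values.
C) Wrong — x̄ is observed and sits in the interval by construction.
D) Wrong — μ is fixed; the randomness lives in the interval, not in μ.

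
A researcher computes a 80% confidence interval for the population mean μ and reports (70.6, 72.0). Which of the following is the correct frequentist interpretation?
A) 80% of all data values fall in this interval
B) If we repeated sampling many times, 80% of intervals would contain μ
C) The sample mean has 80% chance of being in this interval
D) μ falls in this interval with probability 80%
B

A) Wrong — a CI is about the parameter μ, not individual data values.
B) Correct — this is the frequentist long-run coverage interpretation.
C) Wrong — x̄ is observed and sits in the interval by construction.
D) Wrong — μ is fixed; the randomness lives in the interval, not in μ.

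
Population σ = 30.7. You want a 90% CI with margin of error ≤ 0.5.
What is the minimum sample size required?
n ≥ 10202

For margin E ≤ 0.5:
n ≥ (z* · σ / E)²
n ≥ (1.645 · 30.7 / 0.5)²
n ≥ 10201.61

Minimum n = 10202 (rounding up)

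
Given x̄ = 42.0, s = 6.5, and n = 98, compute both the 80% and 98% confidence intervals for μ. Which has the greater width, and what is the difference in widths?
98% CI is wider by 1.42

df = 97
80% CI: t* = 1.290, (41.15, 42.85), width = 2 · t* · s/√n = 1.69
98% CI: t* = 2.365, (40.45, 43.55), width = 2 · t* · s/√n = 3.11

The 98% CI is wider by 3.11 - 1.69 = 1.42.
Higher confidence requires a wider interval.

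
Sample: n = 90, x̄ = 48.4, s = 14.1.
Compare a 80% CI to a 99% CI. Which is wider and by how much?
99% CI is wider by 3.98

df = 89
80% CI: t* = 1.291, (46.48, 50.32), width = 2 · t* · s/√n = 3.84
99% CI: t* = 2.632, (44.49, 52.31), width = 2 · t* · s/√n = 7.82

The 99% CI is wider by 7.82 - 3.84 = 3.98.
Higher confidence requires a wider interval.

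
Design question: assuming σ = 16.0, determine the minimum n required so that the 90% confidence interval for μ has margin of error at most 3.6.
n ≥ 54

For margin E ≤ 3.6:
n ≥ (z* · σ / E)²
n ≥ (1.645 · 16.0 / 3.6)²
n ≥ 53.45

Minimum n = 54 (rounding up)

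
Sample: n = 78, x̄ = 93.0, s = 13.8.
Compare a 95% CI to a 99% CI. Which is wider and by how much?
99% CI is wider by 2.03

df = 77
95% CI: t* = 1.991, (89.89, 96.11), width = 2 · t* · s/√n = 6.22
99% CI: t* = 2.641, (88.87, 97.13), width = 2 · t* · s/√n = 8.25

The 99% CI is wider by 8.25 - 6.22 = 2.03.
Higher confidence requires a wider interval.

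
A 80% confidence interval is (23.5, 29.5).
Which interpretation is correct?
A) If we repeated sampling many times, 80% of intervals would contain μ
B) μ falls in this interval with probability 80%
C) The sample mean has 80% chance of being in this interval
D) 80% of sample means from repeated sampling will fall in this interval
A

A) Correct — this is the frequentist long-run coverage interpretation.
B) Wrong — μ is fixed; the randomness lives in the interval, not in μ.
C) Wrong — x̄ is observed and sits in the interval by construction.
D) Wrong — coverage applies to intervals containing μ, not to future x̄ values.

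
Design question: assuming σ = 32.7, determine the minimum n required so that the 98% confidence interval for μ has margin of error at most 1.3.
n ≥ 3424

For margin E ≤ 1.3:
n ≥ (z* · σ / E)²
n ≥ (2.326 · 32.7 / 1.3)²
n ≥ 3423.17

Minimum n = 3424 (rounding up)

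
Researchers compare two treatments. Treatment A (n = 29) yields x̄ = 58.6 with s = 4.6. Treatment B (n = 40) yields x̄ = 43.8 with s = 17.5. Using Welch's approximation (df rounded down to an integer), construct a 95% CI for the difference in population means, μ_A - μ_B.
(8.97, 20.63)

Difference: x̄₁ - x̄₂ = 14.80
SE = √(s₁²/n₁ + s₂²/n₂) = √(4.6²/29 + 17.5²/40) = 2.8958
df = 46.20 → 46 (Welch–Satterthwaite, rounded down)
t* = 2.013

CI: 14.80 ± 2.013 · 2.8958 = 14.80 ± 5.83 = (8.97, 20.63)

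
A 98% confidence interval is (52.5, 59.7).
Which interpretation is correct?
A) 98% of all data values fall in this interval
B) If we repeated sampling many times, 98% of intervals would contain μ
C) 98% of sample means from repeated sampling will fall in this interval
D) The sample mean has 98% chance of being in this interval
B

A) Wrong — a CI is about the parameter μ, not individual data values.
B) Correct — this is the frequentist long-run coverage interpretation.
C) Wrong — coverage applies to intervals containing μ, not to future x̄ values.
D) Wrong — x̄ is observed and sits in the interval by construction.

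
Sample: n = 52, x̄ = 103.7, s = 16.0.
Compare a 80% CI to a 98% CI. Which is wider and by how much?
98% CI is wider by 4.90

df = 51
80% CI: t* = 1.298, (100.82, 106.58), width = 2 · t* · s/√n = 5.76
98% CI: t* = 2.402, (98.37, 109.03), width = 2 · t* · s/√n = 10.66

The 98% CI is wider by 10.66 - 5.76 = 4.90.
Higher confidence requires a wider interval.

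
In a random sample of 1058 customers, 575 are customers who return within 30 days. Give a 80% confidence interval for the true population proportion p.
(0.524, 0.563)

Proportion CI:
p̂ = 575/1058 = 0.54348
SE = √(p̂(1-p̂)/n) = √(0.54348 · 0.45652 / 1058) = 0.01531

z* = 1.282
Margin = z* · SE = 1.282 · 0.01531 = 0.0196

CI: 0.54348 ± 0.0196 = (0.524, 0.563)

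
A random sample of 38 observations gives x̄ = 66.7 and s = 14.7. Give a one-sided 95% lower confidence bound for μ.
μ ≥ 62.68

Lower bound (one-sided):
t* = 1.687 (one-sided for 95%)
Lower bound = x̄ - t* · s/√n = 66.7 - 1.687 · 14.7/√38 = 62.68

We are 95% confident that μ ≥ 62.68.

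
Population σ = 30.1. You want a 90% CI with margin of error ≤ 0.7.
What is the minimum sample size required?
n ≥ 5004

For margin E ≤ 0.7:
n ≥ (z* · σ / E)²
n ≥ (1.645 · 30.1 / 0.7)²
n ≥ 5003.44

Minimum n = 5004 (rounding up)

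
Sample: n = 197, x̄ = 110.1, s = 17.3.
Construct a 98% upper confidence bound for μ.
μ ≤ 112.65

Upper bound (one-sided):
t* = 2.068 (one-sided for 98%)
Upper bound = x̄ + t* · s/√n = 110.1 + 2.068 · 17.3/√197 = 112.65

We are 98% confident that μ ≤ 112.65.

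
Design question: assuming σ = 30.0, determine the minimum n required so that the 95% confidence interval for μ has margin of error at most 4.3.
n ≥ 187

For margin E ≤ 4.3:
n ≥ (z* · σ / E)²
n ≥ (1.960 · 30.0 / 4.3)²
n ≥ 186.99

Minimum n = 187 (rounding up)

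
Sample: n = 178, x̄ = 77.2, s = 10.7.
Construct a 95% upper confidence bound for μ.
μ ≤ 78.53

Upper bound (one-sided):
t* = 1.654 (one-sided for 95%)
Upper bound = x̄ + t* · s/√n = 77.2 + 1.654 · 10.7/√178 = 78.53

We are 95% confident that μ ≤ 78.53.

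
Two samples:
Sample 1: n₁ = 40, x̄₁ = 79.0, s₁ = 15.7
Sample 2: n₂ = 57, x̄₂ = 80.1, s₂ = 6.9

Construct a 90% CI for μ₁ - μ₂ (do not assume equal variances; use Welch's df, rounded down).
(-5.54, 3.34)

Difference: x̄₁ - x̄₂ = -1.10
SE = √(s₁²/n₁ + s₂²/n₂) = √(15.7²/40 + 6.9²/57) = 2.6453
df = 49.65 → 49 (Welch–Satterthwaite, rounded down)
t* = 1.677

CI: -1.10 ± 1.677 · 2.6453 = -1.10 ± 4.44 = (-5.54, 3.34)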